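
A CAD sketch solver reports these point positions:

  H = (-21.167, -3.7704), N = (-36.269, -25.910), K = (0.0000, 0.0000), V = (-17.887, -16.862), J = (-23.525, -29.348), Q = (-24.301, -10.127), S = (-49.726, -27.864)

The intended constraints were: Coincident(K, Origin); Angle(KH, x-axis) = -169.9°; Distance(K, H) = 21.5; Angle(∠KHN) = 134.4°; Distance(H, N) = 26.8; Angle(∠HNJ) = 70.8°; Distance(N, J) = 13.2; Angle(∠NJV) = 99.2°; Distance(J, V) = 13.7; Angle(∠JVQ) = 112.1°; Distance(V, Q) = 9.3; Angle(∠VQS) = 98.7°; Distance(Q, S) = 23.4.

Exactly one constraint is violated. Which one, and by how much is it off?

Distance(Q, S) = 23.4 — off by 7.60.

K = (0.00, 0.00) ✓; KH at -169.9° ✓; |KH| = 21.50 ✓; ∠KHN = 134.4° ✓; |HN| = 26.80 ✓; ∠HNJ = 70.80° ✓; |NJ| = 13.20 ✓; ∠NJV = 99.20° ✓; |JV| = 13.70 ✓; ∠JVQ = 112.1° ✓; |VQ| = 9.301 ✓; ∠VQS = 98.70° ✓; |QS| = 31.00 ✗.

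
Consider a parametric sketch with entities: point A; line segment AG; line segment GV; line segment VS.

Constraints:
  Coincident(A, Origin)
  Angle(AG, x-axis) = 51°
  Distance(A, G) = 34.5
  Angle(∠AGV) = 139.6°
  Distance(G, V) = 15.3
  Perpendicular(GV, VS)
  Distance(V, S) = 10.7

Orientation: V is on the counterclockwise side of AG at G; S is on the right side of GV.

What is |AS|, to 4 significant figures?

53.12

A is at the origin; AG runs at 51.0° with length 34.5, so G = 34.5·(cos 51.0°, sin 51.0°) = (21.71, 26.81). ∠AGV = 139.6°, so GV runs at 51.0° + (180° − 139.6°) = 91.40° from the x-axis; with |GV| = 15.3, V = G + 15.3·(cos 91.40°, sin 91.40°) = (21.34, 42.11). GV ⟂ VS; with |VS| = 10.7 on the right of GV, S = V + 10.7·(0.9997, 0.02443) = (32.03, 42.37). Then |AS| = |S − A| = 53.12.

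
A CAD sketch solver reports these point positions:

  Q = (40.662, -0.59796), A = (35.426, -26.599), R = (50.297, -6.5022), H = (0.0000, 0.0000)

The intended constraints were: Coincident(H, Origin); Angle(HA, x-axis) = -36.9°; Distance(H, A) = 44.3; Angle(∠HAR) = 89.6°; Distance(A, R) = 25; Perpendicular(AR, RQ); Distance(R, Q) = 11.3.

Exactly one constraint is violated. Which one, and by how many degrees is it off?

Perpendicular(AR, RQ) — off by 5.00°.

H = (0.00, 0.00) ✓; HA at -36.90° ✓; |HA| = 44.30 ✓; ∠HAR = 89.60° ✓; |AR| = 25.00 ✓; ∠(AR, RQ) = 95.00° ✗; |RQ| = 11.30 ✓.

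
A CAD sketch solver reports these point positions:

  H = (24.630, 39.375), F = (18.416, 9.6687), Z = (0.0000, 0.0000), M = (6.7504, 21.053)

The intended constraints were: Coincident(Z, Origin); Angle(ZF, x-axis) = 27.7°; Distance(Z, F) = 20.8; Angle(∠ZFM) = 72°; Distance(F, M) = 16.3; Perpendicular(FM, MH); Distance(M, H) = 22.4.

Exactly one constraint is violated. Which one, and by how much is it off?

Distance(M, H) = 22.4 — off by 3.20.

Z = (0.00, 0.00) ✓; ZF at 27.70° ✓; |ZF| = 20.80 ✓; ∠ZFM = 72.00° ✓; |FM| = 16.30 ✓; ∠(FM, MH) = 90.00° ✓; |MH| = 25.60 ✗.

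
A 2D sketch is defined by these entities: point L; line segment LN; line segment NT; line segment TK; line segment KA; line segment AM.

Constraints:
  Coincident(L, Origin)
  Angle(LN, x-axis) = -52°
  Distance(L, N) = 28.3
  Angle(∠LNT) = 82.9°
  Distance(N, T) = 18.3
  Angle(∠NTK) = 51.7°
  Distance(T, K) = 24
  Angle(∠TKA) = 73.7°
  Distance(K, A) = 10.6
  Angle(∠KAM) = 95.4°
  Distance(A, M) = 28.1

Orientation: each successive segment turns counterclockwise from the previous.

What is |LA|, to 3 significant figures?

18.9

L is at the origin; LN runs at -52.0° with length 28.3, so N = (17.4, -22.3). ∠LNT = 82.9° gives NT at 45.1° from the x-axis; with |NT| = 18.3, T = (30.3, -9.34). ∠NTK = 51.7° gives TK at 173° from the x-axis; with |TK| = 24.0, K = (6.50, -6.58). ∠TKA = 73.7° gives KA at -80.3° from the x-axis; with |KA| = 10.6, A = (8.29, -17.0). Then |LA| = |A − L| = 18.9.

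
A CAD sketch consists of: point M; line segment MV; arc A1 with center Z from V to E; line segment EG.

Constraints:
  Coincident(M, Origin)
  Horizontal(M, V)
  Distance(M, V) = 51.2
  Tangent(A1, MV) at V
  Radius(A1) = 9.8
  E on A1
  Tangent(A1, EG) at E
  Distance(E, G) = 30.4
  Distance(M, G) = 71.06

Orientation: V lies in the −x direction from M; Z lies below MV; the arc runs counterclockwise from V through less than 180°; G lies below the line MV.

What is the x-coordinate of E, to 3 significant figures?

-61.0

M is at the origin; MV is horizontal with |MV| = 51.2 and V on the −x side, so V = (-51.2, 0.00). The tangent condition forces ZV to be normal to MV, so Z = V + (0, -9.8) = (-51.2, -9.80). Since ZE ⟂ EG (tangency), |ZG| = √(9.8² + 30.4²) = 31.9 regardless of where E sits on A1. So G lies on both circle(M, 71.06) and circle(Z, 31.9); the below-MV intersection is G = (-58.0, -41.0). E is the foot of the tangent from G: E = (-61.0, -10.7).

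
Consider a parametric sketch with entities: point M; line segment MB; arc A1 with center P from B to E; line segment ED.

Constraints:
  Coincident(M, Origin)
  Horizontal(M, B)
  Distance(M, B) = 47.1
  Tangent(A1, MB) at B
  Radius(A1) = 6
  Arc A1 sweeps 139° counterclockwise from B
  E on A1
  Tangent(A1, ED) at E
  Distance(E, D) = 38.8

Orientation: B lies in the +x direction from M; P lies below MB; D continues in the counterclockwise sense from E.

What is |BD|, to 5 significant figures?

44.014

M is at the origin; MB is horizontal with |MB| = 47.1 and B on the +x side, so B = (47.100, 0.0000). A1 meets MB tangentially, so PB is at right angles to MB, so P = B + (0, -6) = (47.100, -6.0000). On A1, B sits at bearing 90° from P; a 139° counterclockwise sweep puts E at bearing 229°, so E = P + 6.0·(cos 229°, sin 229°) = (43.164, -10.528). A1 meets ED tangentially, so PE is at right angles to ED, so ED runs along (−sin 229°, cos 229°); with |ED| = 38.8, D = (72.446, -35.983). Then |BD| = |D − B| = 44.014.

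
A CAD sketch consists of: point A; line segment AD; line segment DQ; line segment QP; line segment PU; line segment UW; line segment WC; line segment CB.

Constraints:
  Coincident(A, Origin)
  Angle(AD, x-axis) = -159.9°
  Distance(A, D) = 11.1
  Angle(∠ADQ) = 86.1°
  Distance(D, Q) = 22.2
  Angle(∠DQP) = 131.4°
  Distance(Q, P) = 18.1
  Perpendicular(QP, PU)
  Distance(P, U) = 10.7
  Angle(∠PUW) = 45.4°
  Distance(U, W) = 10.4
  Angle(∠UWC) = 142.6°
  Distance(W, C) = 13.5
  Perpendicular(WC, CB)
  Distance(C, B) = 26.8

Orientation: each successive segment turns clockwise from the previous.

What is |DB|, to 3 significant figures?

58.5

A is at the origin; AD runs at -159.9° with length 11.1, so D = (-10.4, -3.81). ∠ADQ = 86.1° gives DQ at 106° from the x-axis; with |DQ| = 22.2, Q = (-16.6, 17.5). ∠DQP = 131.4° gives QP at 57.6° from the x-axis; with |QP| = 18.1, P = (-6.92, 32.8). QP ⟂ PU, so PU runs at -32.4°; with |PU| = 10.7, U = (2.12, 27.1). ∠PUW = 45.4° gives UW at -167° from the x-axis; with |UW| = 10.4, W = (-8.02, 24.7). ∠UWC = 142.6° gives WC at 156° from the x-axis; with |WC| = 13.5, C = (-20.3, 30.3). WC ⟂ CB, so CB runs at 65.6°; with |CB| = 26.8, B = (-9.24, 54.7). Then |DB| = |B − D| = 58.5.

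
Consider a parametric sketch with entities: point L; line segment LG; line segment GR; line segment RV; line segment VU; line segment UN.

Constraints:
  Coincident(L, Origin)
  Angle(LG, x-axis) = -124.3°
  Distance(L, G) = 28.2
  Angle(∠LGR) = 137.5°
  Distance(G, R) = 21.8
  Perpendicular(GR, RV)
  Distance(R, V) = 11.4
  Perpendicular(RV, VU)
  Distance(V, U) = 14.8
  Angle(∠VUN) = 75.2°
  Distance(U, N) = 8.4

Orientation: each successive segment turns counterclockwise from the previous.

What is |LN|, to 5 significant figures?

33.838

RV ⟂ VU, so VU runs at 98.200°; with |VU| = 14.8, U = (-3.6096, -28.598). ∠VUN = 75.2° gives UN at -157.00° from the x-axis; with |UN| = 8.4, N = (-11.342, -31.881). Then |LN| = |N − L| = 33.838.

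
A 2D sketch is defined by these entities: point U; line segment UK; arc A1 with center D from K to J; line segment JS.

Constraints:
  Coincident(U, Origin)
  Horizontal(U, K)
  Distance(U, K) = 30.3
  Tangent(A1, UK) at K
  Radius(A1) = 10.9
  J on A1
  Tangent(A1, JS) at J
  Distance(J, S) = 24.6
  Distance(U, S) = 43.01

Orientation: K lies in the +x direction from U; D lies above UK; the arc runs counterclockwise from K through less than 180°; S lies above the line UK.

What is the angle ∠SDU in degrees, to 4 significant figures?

92.94°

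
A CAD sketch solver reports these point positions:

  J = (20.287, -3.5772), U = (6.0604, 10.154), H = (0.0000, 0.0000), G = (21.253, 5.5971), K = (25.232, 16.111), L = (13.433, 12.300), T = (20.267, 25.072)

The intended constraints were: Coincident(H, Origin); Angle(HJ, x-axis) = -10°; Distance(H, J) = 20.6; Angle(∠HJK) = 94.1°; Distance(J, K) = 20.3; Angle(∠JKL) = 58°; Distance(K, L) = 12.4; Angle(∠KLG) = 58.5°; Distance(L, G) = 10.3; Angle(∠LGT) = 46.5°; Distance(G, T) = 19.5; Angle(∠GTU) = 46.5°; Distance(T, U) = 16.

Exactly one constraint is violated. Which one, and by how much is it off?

Distance(T, U) = 16 — off by 4.60.

H = (0.00, 0.00) ✓; HJ at -10.00° ✓; |HJ| = 20.60 ✓; ∠HJK = 94.10° ✓; |JK| = 20.30 ✓; ∠JKL = 58.00° ✓; |KL| = 12.40 ✓; ∠KLG = 58.50° ✓; |LG| = 10.30 ✓; ∠LGT = 46.50° ✓; |GT| = 19.50 ✓; ∠GTU = 46.50° ✓; |TU| = 20.60 ✗.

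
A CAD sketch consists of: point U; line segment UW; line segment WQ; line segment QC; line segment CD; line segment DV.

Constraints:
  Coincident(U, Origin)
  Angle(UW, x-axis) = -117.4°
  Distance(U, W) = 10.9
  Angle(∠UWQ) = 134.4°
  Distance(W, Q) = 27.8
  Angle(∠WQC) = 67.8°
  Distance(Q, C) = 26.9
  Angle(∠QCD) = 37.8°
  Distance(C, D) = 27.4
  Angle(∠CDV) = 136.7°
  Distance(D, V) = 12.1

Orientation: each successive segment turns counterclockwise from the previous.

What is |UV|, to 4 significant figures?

30.86

∠QCD = 37.8° gives CD at -177.4° from the x-axis; with |CD| = 27.4, D = (-3.220, -19.89). ∠CDV = 136.7° gives DV at -134.1° from the x-axis; with |DV| = 12.1, V = (-11.64, -28.58). Then |UV| = |V − U| = 30.86.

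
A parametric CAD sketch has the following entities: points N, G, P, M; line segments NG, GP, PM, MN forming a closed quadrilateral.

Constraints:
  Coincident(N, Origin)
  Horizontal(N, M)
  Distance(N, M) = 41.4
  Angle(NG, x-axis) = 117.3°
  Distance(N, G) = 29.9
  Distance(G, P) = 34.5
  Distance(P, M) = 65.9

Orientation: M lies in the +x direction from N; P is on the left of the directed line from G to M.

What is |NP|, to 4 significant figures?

55.51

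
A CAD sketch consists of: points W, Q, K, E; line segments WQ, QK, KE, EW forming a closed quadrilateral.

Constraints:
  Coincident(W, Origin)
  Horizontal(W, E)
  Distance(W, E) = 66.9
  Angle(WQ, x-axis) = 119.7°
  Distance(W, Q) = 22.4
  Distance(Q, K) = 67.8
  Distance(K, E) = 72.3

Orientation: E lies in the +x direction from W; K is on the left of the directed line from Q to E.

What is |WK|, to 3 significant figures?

76.4

W is at the origin; WE is horizontal with |WE| = 66.9 and E in +x, so E = (66.9, 0). WQ runs at 119.7° with |WQ| = 22.4, so Q = (-11.1, 19.5). K is determined by |QK| = 67.8 and |KE| = 72.3 together: it lies at the intersection of circle(Q, 67.8) and circle(E, 72.3). With |QE| = 80.4, the foot of the radical line on QE is 36.3 from Q and the perpendicular offset is √(67.8² − 36.3²) = 57.3. Taking the left-of-QE solution: K = (38.0, 66.3).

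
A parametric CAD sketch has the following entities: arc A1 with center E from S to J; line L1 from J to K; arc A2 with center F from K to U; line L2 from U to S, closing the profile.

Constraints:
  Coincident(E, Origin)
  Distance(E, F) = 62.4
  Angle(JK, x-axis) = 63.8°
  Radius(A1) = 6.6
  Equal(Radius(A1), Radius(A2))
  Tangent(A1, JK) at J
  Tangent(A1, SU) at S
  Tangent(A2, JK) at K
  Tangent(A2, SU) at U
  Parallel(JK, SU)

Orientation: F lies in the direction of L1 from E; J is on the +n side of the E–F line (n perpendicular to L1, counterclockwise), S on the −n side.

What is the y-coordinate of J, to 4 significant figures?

2.914

The slot axis is L1's direction at 63.8°, so u = (cos 63.8°, sin 63.8°) = (0.4415, 0.8973) and n = (−sin 63.8°, cos 63.8°) = (-0.8973, 0.4415). E is at the origin and F lies 62.4 along u from E, so F = 62.4·u = (27.55, 55.99). Tangency of A1 to both parallel lines with radius 6.6 puts J and S at E ± 6.6·n: J = (-5.922, 2.914), S = (5.922, -2.914). So J.y = 2.914.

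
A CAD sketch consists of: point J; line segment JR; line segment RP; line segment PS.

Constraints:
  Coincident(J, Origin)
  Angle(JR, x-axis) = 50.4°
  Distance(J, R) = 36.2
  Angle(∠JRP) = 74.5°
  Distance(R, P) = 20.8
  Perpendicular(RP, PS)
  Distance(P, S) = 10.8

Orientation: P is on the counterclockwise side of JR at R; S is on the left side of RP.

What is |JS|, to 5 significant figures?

26.529

J is at the origin; JR runs at 50.4° with length 36.2, so R = 36.2·(cos 50.4°, sin 50.4°) = (23.075, 27.893). ∠JRP = 74.5°, so RP runs at 50.4° + (180° − 74.5°) = 155.90° from the x-axis; with |RP| = 20.8, P = R + 20.8·(cos 155.90°, sin 155.90°) = (4.0878, 36.386). The perpendicularity gives PS at right angles to RP; with |PS| = 10.8 on the left of RP, S = P + 10.8·(-0.40833, -0.91283) = (-0.32217, 26.527). Then |JS| = |S − J| = 26.529.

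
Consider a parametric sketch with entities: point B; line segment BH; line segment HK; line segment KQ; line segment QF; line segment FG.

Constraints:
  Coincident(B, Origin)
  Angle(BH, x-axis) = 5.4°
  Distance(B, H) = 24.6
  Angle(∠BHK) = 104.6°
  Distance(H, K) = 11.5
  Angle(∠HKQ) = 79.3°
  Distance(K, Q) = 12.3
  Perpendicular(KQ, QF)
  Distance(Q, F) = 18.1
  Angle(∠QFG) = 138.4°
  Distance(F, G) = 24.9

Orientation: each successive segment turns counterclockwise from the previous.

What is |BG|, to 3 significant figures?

39.0

B is at the origin; BH runs at 5.4° with length 24.6, so H = (24.5, 2.32). ∠BHK = 104.6° gives HK at 80.8° from the x-axis; with |HK| = 11.5, K = (26.3, 13.7). ∠HKQ = 79.3° gives KQ at -178° from the x-axis; with |KQ| = 12.3, Q = (14.0, 13.3). KQ is perpendicular to QF, so QF runs at -88.5°; with |QF| = 18.1, F = (14.5, -4.75). ∠QFG = 138.4° gives FG at -46.9° from the x-axis; with |FG| = 24.9, G = (31.5, -22.9). Then |BG| = |G − B| = 39.0.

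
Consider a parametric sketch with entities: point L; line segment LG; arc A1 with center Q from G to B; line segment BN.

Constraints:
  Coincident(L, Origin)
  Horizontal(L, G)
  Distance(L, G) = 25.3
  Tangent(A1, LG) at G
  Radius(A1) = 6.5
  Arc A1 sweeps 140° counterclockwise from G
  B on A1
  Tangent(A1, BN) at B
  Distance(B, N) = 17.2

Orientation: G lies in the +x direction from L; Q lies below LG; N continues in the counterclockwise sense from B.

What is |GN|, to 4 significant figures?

24.27

On A1, G sits at bearing 90° from Q; a 140° counterclockwise sweep puts B at bearing 230°, so B = Q + 6.5·(cos 230°, sin 230°) = (21.12, -11.48). A1 meets BN tangentially, so QB is at right angles to BN, so BN runs along (−sin 230°, cos 230°); with |BN| = 17.2, N = (34.30, -22.54). Then |GN| = |N − G| = 24.27.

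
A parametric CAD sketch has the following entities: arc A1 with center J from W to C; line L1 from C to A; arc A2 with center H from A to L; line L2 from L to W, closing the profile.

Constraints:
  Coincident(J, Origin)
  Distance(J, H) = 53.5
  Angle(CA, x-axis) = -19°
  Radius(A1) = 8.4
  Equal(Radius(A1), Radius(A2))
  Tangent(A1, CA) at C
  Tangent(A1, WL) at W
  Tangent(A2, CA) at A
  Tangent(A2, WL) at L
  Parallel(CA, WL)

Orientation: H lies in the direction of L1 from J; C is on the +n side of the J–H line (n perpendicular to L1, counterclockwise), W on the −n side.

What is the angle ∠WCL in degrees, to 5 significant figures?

72.567°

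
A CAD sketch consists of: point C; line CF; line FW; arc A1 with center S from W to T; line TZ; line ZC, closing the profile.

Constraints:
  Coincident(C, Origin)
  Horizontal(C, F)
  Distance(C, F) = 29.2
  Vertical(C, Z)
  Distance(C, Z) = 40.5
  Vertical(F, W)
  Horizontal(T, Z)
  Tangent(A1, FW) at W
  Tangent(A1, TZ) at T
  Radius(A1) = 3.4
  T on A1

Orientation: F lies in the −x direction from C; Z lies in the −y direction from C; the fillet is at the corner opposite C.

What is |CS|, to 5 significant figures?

45.189

C and Z share the same x with |CZ| = 40.5 and Z on the −y side, so Z = (0.0000, -40.500). The virtual corner opposite C is at (-29.200, -40.500). A1 meets FW tangentially, so SW is at right angles to FW and since A1 is tangent to TZ there, ST ⟂ TZ, with radius 3.4, so the center S sits 3.4 in from both sides at S = (-25.800, -37.100). Then |CS| = |S − C| = 45.189.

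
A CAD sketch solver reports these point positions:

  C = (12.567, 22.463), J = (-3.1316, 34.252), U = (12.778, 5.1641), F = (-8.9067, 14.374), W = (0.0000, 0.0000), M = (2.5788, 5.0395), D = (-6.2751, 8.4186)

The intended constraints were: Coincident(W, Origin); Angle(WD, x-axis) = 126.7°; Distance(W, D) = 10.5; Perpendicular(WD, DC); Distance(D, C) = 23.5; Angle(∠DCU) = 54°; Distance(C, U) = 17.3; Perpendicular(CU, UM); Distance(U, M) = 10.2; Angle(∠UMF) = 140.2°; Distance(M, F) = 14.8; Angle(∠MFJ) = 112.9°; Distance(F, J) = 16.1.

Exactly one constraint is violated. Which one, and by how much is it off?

Distance(F, J) = 16.1 — off by 4.60.

W = (0.00, 0.00) ✓; WD at 126.7° ✓; |WD| = 10.50 ✓; ∠(WD, DC) = 90.00° ✓; |DC| = 23.50 ✓; ∠DCU = 54.00° ✓; |CU| = 17.30 ✓; ∠(CU, UM) = 90.00° ✓; |UM| = 10.20 ✓; ∠UMF = 140.2° ✓; |MF| = 14.80 ✓; ∠MFJ = 112.9° ✓; |FJ| = 20.70 ✗.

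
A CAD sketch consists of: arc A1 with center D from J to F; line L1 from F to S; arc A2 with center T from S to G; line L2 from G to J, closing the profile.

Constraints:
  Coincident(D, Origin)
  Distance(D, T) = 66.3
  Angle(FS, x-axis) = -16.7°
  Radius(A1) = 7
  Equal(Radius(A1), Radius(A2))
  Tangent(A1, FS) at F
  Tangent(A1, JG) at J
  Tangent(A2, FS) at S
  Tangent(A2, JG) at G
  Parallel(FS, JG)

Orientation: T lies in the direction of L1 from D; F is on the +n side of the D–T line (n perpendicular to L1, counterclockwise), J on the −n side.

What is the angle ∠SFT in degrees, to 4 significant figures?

6.027°

The slot axis is L1's direction at -16.7°, so u = (cos -16.7°, sin -16.7°) = (0.9578, -0.2874) and n = (−sin -16.7°, cos -16.7°) = (0.2874, 0.9578). D is at the origin and T lies 66.3 along u from D, so T = 66.3·u = (63.50, -19.05). Tangency of A1 to both parallel lines with radius 7.0 puts F and J at D ± 7.0·n: F = (2.012, 6.705), J = (-2.012, -6.705). Equal radii place S and G the same way about T: S = T + 7.0·n = (65.52, -12.35), G = T − 7.0·n = (61.49, -25.76). Then cos ∠SFT = FS·FT / (|FS||FT|), giving 6.027°.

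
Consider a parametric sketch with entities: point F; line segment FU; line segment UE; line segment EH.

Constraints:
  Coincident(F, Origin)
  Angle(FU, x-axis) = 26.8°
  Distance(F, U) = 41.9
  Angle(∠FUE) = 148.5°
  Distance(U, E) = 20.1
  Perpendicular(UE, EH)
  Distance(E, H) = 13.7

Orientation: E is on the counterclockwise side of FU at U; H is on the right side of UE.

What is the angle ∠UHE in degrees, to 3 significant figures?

55.7°

F is at the origin; FU runs at 26.8° with length 41.9, so U = 41.9·(cos 26.8°, sin 26.8°) = (37.4, 18.9). ∠FUE = 148.5°, so UE runs at 26.8° + (180° − 148.5°) = 58.3° from the x-axis; with |UE| = 20.1, E = U + 20.1·(cos 58.3°, sin 58.3°) = (48.0, 36.0). UE ⟂ EH; with |EH| = 13.7 on the right of UE, H = E + 13.7·(0.851, -0.525) = (59.6, 28.8). Then cos ∠UHE = HU·HE / (|HU||HE|), giving 55.7°.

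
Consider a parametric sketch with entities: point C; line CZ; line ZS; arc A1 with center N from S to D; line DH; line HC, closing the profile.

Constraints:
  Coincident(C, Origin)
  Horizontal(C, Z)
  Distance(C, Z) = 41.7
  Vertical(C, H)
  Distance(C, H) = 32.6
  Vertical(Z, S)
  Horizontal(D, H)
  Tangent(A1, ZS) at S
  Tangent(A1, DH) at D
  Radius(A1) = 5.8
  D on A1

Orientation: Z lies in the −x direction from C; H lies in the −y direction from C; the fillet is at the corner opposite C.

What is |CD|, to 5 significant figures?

48.493

C is at the origin; C and Z share the same y with |CZ| = 41.7 and Z on the −x side, so Z = (-41.700, 0.0000). CH is vertical with |CH| = 32.6 and H on the −y side, so H = (0.0000, -32.600). The virtual corner opposite C is at (-41.700, -32.600). The tangent condition forces NS to be normal to ZS and tangency of A1 to DH means the radius ND is perpendicular to DH, with radius 5.8, so the center N sits 5.8 in from both sides at N = (-35.900, -26.800). That places the tangent points at S = (-41.700, -26.800) on ZS and D = (-35.900, -32.600) on DH. Then |CD| = |D − C| = 48.493.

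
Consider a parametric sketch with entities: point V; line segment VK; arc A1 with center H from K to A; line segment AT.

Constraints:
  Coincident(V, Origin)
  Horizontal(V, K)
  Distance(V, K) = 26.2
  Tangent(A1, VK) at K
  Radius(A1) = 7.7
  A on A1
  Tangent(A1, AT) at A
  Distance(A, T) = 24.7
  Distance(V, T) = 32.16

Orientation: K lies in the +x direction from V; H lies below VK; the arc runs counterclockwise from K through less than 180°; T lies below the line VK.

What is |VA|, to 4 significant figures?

19.61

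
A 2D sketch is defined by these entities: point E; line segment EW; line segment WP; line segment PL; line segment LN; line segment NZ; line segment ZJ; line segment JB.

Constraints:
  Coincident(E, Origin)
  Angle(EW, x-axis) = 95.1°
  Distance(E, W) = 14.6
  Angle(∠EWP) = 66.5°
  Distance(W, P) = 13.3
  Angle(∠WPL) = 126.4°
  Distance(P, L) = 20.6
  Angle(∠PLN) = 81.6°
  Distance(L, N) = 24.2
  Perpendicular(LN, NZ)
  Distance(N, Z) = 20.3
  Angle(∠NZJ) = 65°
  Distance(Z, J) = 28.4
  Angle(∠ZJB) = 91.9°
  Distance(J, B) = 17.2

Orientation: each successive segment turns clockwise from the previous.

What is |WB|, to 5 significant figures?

35.455

E is at the origin; EW runs at 95.1° with length 14.6, so W = (-1.2979, 14.542). ∠EWP = 66.5° gives WP at -18.400° from the x-axis; with |WP| = 13.3, P = (11.322, 10.344). ∠WPL = 126.4° gives PL at -72.000° from the x-axis; with |PL| = 20.6, L = (17.688, -9.2477). ∠PLN = 81.6° gives LN at -170.40° from the x-axis; with |LN| = 24.2, N = (-6.1732, -13.284). The perpendicularity gives NZ at right angles to LN, so NZ runs at 99.600°; with |NZ| = 20.3, Z = (-9.5586, 6.7322). ∠NZJ = 65.0° gives ZJ at -15.400° from the x-axis; with |ZJ| = 28.4, J = (17.822, -0.80957). ∠ZJB = 91.9° gives JB at -103.50° from the x-axis; with |JB| = 17.2, B = (13.806, -17.534). Then |WB| = |B − W| = 35.455.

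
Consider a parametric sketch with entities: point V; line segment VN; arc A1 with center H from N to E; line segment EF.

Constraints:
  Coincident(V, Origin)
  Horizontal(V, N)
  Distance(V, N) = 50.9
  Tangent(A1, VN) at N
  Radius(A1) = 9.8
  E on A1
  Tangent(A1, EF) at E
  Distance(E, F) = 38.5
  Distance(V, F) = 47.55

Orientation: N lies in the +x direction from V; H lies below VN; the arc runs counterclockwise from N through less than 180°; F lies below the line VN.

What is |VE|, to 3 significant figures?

42.4

Checks: |HE| = 9.800 ✓; ∠(HE, EF) = 90.00° ✓; |EF| = 38.50 ✓; |VF| = 47.55 ✓.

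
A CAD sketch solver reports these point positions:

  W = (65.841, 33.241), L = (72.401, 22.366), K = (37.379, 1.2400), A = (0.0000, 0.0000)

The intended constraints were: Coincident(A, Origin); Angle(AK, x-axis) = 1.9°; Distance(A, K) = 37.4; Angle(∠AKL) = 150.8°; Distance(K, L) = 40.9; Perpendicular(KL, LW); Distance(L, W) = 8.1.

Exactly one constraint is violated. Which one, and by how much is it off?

Distance(L, W) = 8.1 — off by 4.60.

A = (0.00, 0.00) ✓; AK at 1.900° ✓; |AK| = 37.40 ✓; ∠AKL = 150.8° ✓; |KL| = 40.90 ✓; ∠(KL, LW) = 90.00° ✓; |LW| = 12.70 ✗.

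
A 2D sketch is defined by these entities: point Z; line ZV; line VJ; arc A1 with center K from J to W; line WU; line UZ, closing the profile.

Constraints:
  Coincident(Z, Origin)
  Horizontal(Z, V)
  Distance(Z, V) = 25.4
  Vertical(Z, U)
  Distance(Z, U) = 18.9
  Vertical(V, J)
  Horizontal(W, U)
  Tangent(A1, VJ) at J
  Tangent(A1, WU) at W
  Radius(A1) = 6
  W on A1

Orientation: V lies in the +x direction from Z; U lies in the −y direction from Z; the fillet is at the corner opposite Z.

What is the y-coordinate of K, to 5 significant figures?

-12.900

Z is at the origin; ZV is horizontal with |ZV| = 25.4 and V on the +x side, so V = (25.400, 0.0000). Z and U share the same x with |ZU| = 18.9 and U on the −y side, so U = (0.0000, -18.900). The virtual corner opposite Z is at (25.400, -18.900). Since A1 is tangent to VJ there, KJ ⟂ VJ and tangency of A1 to WU means the radius KW is perpendicular to WU, with radius 6.0, so the center K sits 6.0 in from both sides at K = (19.400, -12.900). So K.y = -12.900.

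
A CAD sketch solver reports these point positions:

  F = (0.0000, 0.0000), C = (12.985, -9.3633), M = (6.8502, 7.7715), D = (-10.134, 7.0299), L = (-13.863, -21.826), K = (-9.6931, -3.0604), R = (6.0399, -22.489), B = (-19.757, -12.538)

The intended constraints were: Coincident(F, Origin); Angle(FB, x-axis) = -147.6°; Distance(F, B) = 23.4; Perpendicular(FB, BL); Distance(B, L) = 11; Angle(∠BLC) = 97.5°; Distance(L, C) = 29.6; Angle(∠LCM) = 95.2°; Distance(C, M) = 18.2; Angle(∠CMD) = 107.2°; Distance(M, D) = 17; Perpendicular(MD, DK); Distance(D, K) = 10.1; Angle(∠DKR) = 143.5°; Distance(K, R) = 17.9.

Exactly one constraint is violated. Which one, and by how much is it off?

Distance(K, R) = 17.9 — off by 7.10.

F = (0.00, 0.00) ✓; FB at -147.6° ✓; |FB| = 23.40 ✓; ∠(FB, BL) = 90.00° ✓; |BL| = 11.00 ✓; ∠BLC = 97.50° ✓; |LC| = 29.60 ✓; ∠LCM = 95.20° ✓; |CM| = 18.20 ✓; ∠CMD = 107.2° ✓; |MD| = 17.00 ✓; ∠(MD, DK) = 90.00° ✓; |DK| = 10.10 ✓; ∠DKR = 143.5° ✓; |KR| = 25.00 ✗.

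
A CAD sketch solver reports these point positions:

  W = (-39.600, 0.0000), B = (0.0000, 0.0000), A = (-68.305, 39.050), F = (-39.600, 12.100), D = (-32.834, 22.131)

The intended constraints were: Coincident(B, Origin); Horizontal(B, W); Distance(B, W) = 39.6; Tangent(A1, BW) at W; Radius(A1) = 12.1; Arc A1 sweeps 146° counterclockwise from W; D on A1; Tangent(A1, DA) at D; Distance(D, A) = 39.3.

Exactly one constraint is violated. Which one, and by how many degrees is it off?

Tangent(A1, DA) at D — off by 8.50°.

B = (0.00, 0.00) ✓; B.y = 0.00, W.y = 0.00 ✓; |BW| = 39.60 ✓; ∠(FW, WB) = 90.00° ✓; |FW| = 12.10 ✓; bearing(F→D) − bearing(F→W) = 146.0° ✓; |FD| = 12.10 ✓; ∠(FD, DA) = 81.50° ✗; |DA| = 39.30 ✓.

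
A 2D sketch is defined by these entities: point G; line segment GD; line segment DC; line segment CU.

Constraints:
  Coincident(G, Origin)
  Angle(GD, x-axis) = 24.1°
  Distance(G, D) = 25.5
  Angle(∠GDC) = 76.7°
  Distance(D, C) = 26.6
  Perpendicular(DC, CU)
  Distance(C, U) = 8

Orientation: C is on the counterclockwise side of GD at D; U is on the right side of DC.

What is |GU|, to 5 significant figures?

38.817

∠GDC = 76.7°, so DC runs at 24.1° + (180° − 76.7°) = 127.40° from the x-axis; with |DC| = 26.6, C = D + 26.6·(cos 127.40°, sin 127.40°) = (7.1211, 31.544). The perpendicularity gives CU at right angles to DC; with |CU| = 8.0 on the right of DC, U = C + 8.0·(0.79441, 0.60738) = (13.476, 36.403). Then |GU| = |U − G| = 38.817.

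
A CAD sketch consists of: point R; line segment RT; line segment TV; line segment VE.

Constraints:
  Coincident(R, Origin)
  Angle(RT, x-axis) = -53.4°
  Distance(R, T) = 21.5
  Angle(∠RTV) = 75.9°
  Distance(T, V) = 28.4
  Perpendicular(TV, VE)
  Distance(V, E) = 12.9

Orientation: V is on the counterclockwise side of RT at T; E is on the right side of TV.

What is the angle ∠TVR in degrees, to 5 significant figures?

41.996°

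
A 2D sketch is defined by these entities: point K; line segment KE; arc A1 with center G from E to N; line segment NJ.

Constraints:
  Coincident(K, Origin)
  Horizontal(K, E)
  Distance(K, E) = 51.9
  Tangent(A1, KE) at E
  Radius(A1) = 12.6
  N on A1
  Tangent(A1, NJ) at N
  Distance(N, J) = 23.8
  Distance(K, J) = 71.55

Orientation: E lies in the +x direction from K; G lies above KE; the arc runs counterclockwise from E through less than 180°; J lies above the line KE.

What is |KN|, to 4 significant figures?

65.98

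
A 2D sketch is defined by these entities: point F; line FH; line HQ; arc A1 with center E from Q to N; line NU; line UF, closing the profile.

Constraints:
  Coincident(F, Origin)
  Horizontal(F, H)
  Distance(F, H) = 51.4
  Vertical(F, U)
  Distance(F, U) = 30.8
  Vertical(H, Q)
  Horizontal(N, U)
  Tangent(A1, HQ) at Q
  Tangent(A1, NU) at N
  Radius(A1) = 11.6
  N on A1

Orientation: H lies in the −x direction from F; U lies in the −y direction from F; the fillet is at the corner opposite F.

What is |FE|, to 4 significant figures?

44.19

F is at the origin; F and H share the same y with |FH| = 51.4 and H on the −x side, so H = (-51.40, 0.000). F and U share the same x with |FU| = 30.8 and U on the −y side, so U = (0.000, -30.80). The virtual corner opposite F is at (-51.40, -30.80). Since A1 is tangent to HQ there, EQ ⟂ HQ and the tangent condition forces EN to be normal to NU, with radius 11.6, so the center E sits 11.6 in from both sides at E = (-39.80, -19.20). Then |FE| = |E − F| = 44.19.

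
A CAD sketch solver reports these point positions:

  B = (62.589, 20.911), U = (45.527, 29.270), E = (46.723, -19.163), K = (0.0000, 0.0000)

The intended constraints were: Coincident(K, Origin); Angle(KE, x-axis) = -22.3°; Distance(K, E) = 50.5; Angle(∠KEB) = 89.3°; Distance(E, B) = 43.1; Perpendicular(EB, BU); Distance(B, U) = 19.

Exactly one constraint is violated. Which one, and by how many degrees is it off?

Perpendicular(EB, BU) — off by 4.50°.

K = (0.00, 0.00) ✓; KE at -22.30° ✓; |KE| = 50.50 ✓; ∠KEB = 89.30° ✓; |EB| = 43.10 ✓; ∠(EB, BU) = 85.50° ✗; |BU| = 19.00 ✓.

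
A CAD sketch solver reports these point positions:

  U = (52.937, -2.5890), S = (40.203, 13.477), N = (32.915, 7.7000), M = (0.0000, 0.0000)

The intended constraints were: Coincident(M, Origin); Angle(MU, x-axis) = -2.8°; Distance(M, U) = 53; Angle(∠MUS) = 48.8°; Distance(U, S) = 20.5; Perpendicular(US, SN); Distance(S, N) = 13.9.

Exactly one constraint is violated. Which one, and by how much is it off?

Distance(S, N) = 13.9 — off by 4.60.

M = (0.00, 0.00) ✓; MU at -2.800° ✓; |MU| = 53.00 ✓; ∠MUS = 48.80° ✓; |US| = 20.50 ✓; ∠(US, SN) = 90.00° ✓; |SN| = 9.300 ✗.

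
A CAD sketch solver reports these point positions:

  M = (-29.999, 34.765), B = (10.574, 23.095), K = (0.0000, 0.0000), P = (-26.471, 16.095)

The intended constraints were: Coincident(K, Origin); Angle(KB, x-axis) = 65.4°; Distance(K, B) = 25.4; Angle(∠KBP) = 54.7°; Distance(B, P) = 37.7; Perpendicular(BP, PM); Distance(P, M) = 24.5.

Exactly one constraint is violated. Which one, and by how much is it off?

Distance(P, M) = 24.5 — off by 5.50.

K = (0.00, 0.00) ✓; KB at 65.40° ✓; |KB| = 25.40 ✓; ∠KBP = 54.70° ✓; |BP| = 37.70 ✓; ∠(BP, PM) = 90.00° ✓; |PM| = 19.00 ✗.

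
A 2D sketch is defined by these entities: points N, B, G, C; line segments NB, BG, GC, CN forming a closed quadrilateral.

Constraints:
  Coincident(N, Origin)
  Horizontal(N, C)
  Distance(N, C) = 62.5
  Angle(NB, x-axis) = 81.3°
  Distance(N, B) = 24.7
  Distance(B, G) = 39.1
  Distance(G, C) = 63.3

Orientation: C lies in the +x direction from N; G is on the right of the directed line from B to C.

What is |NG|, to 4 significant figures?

14.61

N is at the origin; NC is horizontal with |NC| = 62.5 and C in +x, so C = (62.5, 0). NB runs at 81.3° with |NB| = 24.7, so B = (3.736, 24.42). G is determined by |BG| = 39.1 and |GC| = 63.3 together: it lies at the intersection of circle(B, 39.1) and circle(C, 63.3). With |BC| = 63.63, the foot of the radical line on BC is 12.35 from B and the perpendicular offset is √(39.1² − 12.35²) = 37.10. Taking the right-of-BC solution: G = (0.9023, -14.58).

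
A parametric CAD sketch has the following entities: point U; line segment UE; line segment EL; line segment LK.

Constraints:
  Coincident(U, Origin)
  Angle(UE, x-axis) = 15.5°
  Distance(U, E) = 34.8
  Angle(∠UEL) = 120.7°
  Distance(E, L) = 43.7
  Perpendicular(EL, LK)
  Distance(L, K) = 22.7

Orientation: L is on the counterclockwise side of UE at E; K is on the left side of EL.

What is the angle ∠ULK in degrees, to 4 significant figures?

64.04°

U is at the origin; UE runs at 15.5° with length 34.8, so E = 34.8·(cos 15.5°, sin 15.5°) = (33.53, 9.300). ∠UEL = 120.7°, so EL runs at 15.5° + (180° − 120.7°) = 74.80° from the x-axis; with |EL| = 43.7, L = E + 43.7·(cos 74.80°, sin 74.80°) = (44.99, 51.47). The perpendicularity gives LK at right angles to EL; with |LK| = 22.7 on the left of EL, K = L + 22.7·(-0.9650, 0.2622) = (23.09, 57.42). Then cos ∠ULK = LU·LK / (|LU||LK|), giving 64.04°.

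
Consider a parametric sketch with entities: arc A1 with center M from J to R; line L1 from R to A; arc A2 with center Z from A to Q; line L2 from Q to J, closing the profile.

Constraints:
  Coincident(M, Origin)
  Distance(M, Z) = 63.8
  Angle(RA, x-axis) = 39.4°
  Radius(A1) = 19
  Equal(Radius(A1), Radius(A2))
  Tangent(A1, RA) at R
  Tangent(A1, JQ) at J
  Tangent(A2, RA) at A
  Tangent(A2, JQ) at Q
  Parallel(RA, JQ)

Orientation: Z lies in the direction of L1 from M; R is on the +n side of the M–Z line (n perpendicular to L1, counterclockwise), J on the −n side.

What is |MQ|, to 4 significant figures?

66.57

The slot axis is L1's direction at 39.4°, so u = (cos 39.4°, sin 39.4°) = (0.7727, 0.6347) and n = (−sin 39.4°, cos 39.4°) = (-0.6347, 0.7727). M is at the origin and Z lies 63.8 along u from M, so Z = 63.8·u = (49.30, 40.50). Tangency of A1 to both parallel lines with radius 19.0 puts R and J at M ± 19.0·n: R = (-12.06, 14.68), J = (12.06, -14.68). Equal radii place A and Q the same way about Z: A = Z + 19.0·n = (37.24, 55.18), Q = Z − 19.0·n = (61.36, 25.81). Then |MQ| = |Q − M| = 66.57.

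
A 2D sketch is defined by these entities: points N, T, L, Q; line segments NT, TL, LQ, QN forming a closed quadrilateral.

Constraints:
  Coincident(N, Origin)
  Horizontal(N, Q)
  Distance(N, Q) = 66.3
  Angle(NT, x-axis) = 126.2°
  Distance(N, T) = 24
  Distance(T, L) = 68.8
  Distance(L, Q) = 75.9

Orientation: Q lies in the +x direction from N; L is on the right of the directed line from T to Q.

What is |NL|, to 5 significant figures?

46.761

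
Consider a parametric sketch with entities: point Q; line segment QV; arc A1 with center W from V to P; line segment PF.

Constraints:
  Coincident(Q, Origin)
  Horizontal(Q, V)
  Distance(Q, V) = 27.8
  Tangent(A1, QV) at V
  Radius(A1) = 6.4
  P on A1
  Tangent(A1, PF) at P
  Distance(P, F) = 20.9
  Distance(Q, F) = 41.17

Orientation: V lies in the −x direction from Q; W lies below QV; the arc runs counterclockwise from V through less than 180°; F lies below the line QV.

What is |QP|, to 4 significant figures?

34.92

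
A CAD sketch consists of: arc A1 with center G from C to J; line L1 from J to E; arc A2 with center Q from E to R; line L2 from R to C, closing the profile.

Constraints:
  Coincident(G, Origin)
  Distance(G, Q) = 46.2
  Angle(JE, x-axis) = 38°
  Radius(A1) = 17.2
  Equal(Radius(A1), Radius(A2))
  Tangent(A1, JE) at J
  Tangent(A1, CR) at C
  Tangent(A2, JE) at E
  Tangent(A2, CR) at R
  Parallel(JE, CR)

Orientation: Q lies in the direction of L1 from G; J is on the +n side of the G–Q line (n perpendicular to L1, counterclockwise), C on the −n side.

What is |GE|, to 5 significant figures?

49.298

The slot axis is L1's direction at 38.0°, so u = (cos 38.0°, sin 38.0°) = (0.78801, 0.61566) and n = (−sin 38.0°, cos 38.0°) = (-0.61566, 0.78801). G is at the origin and Q lies 46.2 along u from G, so Q = 46.2·u = (36.406, 28.444). Tangency of A1 to both parallel lines with radius 17.2 puts J and C at G ± 17.2·n: J = (-10.589, 13.554), C = (10.589, -13.554). Equal radii place E and R the same way about Q: E = Q + 17.2·n = (25.817, 41.997), R = Q − 17.2·n = (46.995, 14.890). Then |GE| = |E − G| = 49.298.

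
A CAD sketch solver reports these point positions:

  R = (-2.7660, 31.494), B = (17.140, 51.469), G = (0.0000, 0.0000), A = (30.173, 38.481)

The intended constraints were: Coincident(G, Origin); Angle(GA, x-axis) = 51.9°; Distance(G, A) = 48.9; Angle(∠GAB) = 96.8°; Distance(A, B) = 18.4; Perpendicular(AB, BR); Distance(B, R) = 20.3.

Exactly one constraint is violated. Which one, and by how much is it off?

Distance(B, R) = 20.3 — off by 7.90.

G = (0.00, 0.00) ✓; GA at 51.90° ✓; |GA| = 48.90 ✓; ∠GAB = 96.80° ✓; |AB| = 18.40 ✓; ∠(AB, BR) = 90.00° ✓; |BR| = 28.20 ✗.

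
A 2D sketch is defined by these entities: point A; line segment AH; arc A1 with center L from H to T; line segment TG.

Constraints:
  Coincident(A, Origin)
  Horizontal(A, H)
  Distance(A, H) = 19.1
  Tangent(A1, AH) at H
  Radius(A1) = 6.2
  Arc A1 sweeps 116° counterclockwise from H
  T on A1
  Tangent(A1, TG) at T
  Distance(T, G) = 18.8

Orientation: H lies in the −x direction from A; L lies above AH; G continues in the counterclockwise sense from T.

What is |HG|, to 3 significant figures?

26.0

A is at the origin; A and H share the same y with |AH| = 19.1 and H on the −x side, so H = (-19.1, 0.00). Tangency of A1 to AH means the radius LH is perpendicular to AH, so L = H + (0, 6.2) = (-19.1, 6.20). On A1, H sits at bearing -90° from L; a 116° counterclockwise sweep puts T at bearing 26°, so T = L + 6.2·(cos 26°, sin 26°) = (-13.5, 8.92). Tangency of A1 to TG means the radius LT is perpendicular to TG, so TG runs along (−sin 26°, cos 26°); with |TG| = 18.8, G = (-21.8, 25.8). Then |HG| = |G − H| = 26.0.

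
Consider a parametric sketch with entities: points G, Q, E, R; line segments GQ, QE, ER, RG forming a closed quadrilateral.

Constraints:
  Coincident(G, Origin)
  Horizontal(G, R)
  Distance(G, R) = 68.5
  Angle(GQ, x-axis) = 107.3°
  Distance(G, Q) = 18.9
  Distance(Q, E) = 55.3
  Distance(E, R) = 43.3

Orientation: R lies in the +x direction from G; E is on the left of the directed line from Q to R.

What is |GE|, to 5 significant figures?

59.345

Checks: |QE| = 55.30 ✓; |ER| = 43.30 ✓.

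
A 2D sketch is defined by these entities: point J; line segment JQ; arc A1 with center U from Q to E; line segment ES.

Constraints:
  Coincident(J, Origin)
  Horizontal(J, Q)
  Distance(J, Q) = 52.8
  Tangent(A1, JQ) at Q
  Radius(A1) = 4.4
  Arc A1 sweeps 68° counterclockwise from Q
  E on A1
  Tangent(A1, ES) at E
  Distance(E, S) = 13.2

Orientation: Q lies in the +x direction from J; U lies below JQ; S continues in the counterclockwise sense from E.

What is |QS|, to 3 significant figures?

17.5

J is at the origin; J and Q share the same y with |JQ| = 52.8 and Q on the +x side, so Q = (52.8, 0.00). A1 meets JQ tangentially, so UQ is at right angles to JQ, so U = Q + (0, -4.4) = (52.8, -4.40). On A1, Q sits at bearing 90° from U; a 68° counterclockwise sweep puts E at bearing 158°, so E = U + 4.4·(cos 158°, sin 158°) = (48.7, -2.75). Since A1 is tangent to ES there, UE ⟂ ES, so ES runs along (−sin 158°, cos 158°); with |ES| = 13.2, S = (43.8, -15.0). Then |QS| = |S − Q| = 17.5.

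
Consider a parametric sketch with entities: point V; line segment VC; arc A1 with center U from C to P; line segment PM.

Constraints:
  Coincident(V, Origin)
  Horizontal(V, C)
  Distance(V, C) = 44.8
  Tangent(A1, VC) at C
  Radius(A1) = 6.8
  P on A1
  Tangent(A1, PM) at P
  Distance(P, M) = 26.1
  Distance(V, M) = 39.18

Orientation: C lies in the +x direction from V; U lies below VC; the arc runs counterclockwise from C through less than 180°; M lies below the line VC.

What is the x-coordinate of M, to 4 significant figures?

27.73

V is at the origin; VC is horizontal with |VC| = 44.8 and C on the +x side, so C = (44.80, 0.000). The tangent condition forces UC to be normal to VC, so U = C + (0, -6.8) = (44.80, -6.800). Since UP ⟂ PM (tangency), |UM| = √(6.8² + 26.1²) = 26.97 regardless of where P sits on A1. So M lies on both circle(V, 39.18) and circle(U, 26.97); the below-VC intersection is M = (27.73, -27.68). P is the foot of the tangent from M: P = (38.62, -3.962).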